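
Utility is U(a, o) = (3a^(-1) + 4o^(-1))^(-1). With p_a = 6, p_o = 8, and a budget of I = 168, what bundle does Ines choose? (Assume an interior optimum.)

a* = 12, o* = 12

For CES with ρ = -1, MRS = (3/4)·(o/a)^2.
Tangency: set MRS = p_a/p_o = 6/8 = 0.75.
So (o/a)^2 = 1; taking the square root, o/a = 1, i.e. o = a.
Substitute into the budget 6·a + 8·o = 168: 14·a = 168, so a* = 12 and o* = 12.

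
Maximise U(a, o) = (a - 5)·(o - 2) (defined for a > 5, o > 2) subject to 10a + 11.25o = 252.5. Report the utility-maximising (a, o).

a* = 14, o* = 10

MU_a = (o−2), MU_o = (a−5).
MRS = (o−2)/(a−5).
Tangency: set MRS = p_a/p_o = 10/11.25 = 8/9.
So (o − 2)/(a − 5) = 8/9, i.e. (o − 2) = (8/9)·(a − 5).
Rewrite the budget in excess-of-subsistence terms: 10·(a − 5) + 11.25·(o − 2) = 252.5 − 10·5 − 11.25·2 = 180.
Substituting, 20·(a − 5) = 180, so a − 5 = 9 and a* = 14.
Then o − 2 = (8/9)·9 = 8, so o* = 10.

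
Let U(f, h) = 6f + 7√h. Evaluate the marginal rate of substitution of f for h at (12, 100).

MRS = 120/7

MU_f = 6, MU_h = 7/(2√h).
MRS = 6 ÷ (7/(2√h)).
At (12, 100): MRS = 120/7.
That is, one extra unit of f is worth 120/7 units of h at the margin.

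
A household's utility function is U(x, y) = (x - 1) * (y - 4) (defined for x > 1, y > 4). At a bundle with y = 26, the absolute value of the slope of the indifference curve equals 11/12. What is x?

x = 25

MU_x = (y−4), MU_y = (x−1).
MRS = (y−4)/(x−1).
Substitute y = 26: MRS = 22/(x − 1). Setting this equal to 11/12 gives x − 1 = 22/(11/12) = 24, so x = 25.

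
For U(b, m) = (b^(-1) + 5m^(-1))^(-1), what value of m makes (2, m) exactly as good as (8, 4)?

U depends on (b, m) only through S = b^(-1) + 5m^(-1), so equal utility means equal S. At (8, 4): S = 1.375.
With b = 2: 2^(-1) = 0.5, so 5m^(-1) = 1.375 − 0.5 = 0.875, i.e. m^(-1) = 7/40.
Hence m = 1/(7/40) = 40/7.
Check: U(2, 40/7) = 0.7273.

m = 40/7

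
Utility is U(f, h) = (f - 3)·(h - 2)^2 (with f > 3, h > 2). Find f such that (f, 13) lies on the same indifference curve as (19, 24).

f = 67

U(19, 24) = 7744.
Set U(f, 13) = 7744 and solve.
With h = 13: (13 − 2)^2 = 121, so (f − 3) = 7744/121 = 64.
So f = 3 + 64 = 67.
Check: U(67, 13) = 7744.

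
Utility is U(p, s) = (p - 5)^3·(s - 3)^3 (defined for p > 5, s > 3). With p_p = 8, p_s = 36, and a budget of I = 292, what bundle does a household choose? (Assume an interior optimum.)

MU_p = 3·(p−5)^2·(s−3)^3, MU_s = 3·(p−5)^3·(s−3)^2.
MRS = (s−3)/(p−5).
Tangency: set MRS = p_p/p_s = 8/36 = 2/9.
So (s − 3)/(p − 5) = 2/9, i.e. (s − 3) = (2/9)·(p − 5).
Rewrite the budget in excess-of-subsistence terms: 8·(p − 5) + 36·(s − 3) = 292 − 8·5 − 36·3 = 144.
Substituting, 16·(p − 5) = 144, so p − 5 = 9 and p* = 14.
Then s − 3 = (2/9)·9 = 2, so s* = 5.

p* = 14, s* = 5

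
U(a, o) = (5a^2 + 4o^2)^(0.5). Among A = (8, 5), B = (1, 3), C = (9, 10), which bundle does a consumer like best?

Evaluate utility at each bundle:
U(A) = 20.494.
U(B) = 6.403.
U(C) = 28.373.
Highest utility is C, so C ≻ A ≻ B.

Bundle C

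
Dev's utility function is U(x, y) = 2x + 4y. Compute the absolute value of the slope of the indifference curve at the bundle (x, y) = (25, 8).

MU_x = 2, MU_y = 4, so MRS = 2/4 = 0.5 at every bundle.
At (25, 8): MRS = 0.5.
So at (25, 8) the consumer would give up 0.5 units of y for one more unit of x.

MRS = 0.5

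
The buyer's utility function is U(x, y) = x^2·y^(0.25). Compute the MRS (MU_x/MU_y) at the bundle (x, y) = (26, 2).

MRS = 8/13

MU_x = 2·x·y^(0.25) and MU_y = 0.25·x^2·y^(-0.75).
MRS = MU_x/MU_y = (8)·y/x.
At (26, 2): MRS = 8/13.
The indifference curve has slope −8/13 at this bundle.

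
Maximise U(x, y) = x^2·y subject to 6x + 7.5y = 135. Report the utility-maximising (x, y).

MU_x = 2·x·y and MU_y = x^2.
MRS = MU_x/MU_y = (2/1)·y/x.
Tangency: set MRS = p_x/p_y = 6/7.5 = 0.8.
So (2/1)·y/x = 0.8, i.e. y = 0.4·x.
Substitute into the budget 6·x + 7.5·y = 135: 9·x = 135, so x* = 15.
Then y* = 0.4·15 = 6.

x* = 15, y* = 6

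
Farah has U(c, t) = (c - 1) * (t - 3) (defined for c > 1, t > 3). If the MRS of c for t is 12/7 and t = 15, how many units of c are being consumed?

c = 8

MU_c = (t−3), MU_t = (c−1).
MRS = (t−3)/(c−1).
Substitute t = 15: MRS = 12/(c − 1). Setting this equal to 12/7 gives c − 1 = 12/(12/7) = 7, so c = 8.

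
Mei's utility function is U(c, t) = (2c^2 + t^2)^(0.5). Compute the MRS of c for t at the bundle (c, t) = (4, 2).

For CES with ρ = 2, MRS = (2/1)·(t/c)^(-1).
At (4, 2): MRS = 4.
So at (4, 2) the consumer would give up 4 units of t for one more unit of c.

MRS = 4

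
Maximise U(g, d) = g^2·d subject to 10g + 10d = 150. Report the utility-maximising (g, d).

MU_g = 2·g·d and MU_d = g^2.
MRS = MU_g/MU_d = (2/1)·d/g.
Tangency: set MRS = p_g/p_d = 10/10 = 1.
So (2/1)·d/g = 1, i.e. d = 0.5·g.
Substitute into the budget 10·g + 10·d = 150: 15·g = 150, so g* = 10.
Then d* = 0.5·10 = 5.

g* = 10, d* = 5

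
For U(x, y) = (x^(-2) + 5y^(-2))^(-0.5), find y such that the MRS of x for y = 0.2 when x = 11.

y = 11

For CES with ρ = -2, MRS = (1/5)·(y/x)^3.
Setting (1/5)·(y/11)^3 = 0.2 gives (y/11)^3 = 1, so y/11 = 1 and y = 11.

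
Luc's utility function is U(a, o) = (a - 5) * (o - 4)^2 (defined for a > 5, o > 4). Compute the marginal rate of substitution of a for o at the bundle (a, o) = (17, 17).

MRS = 13/24

MU_a = (o−4)^2, MU_o = 2·(a−5)·(o−4).
MRS = (1/2)·(o−4)/(a−5).
At (17, 17): MRS = 13/24.
The indifference curve has slope −13/24 at this bundle.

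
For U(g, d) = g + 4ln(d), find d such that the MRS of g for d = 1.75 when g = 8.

d = 7

MU_g = 1, MU_d = 4/d.
MRS = 1 ÷ (4/d).
MRS depends only on d: 0.25·d = 1.75 ⇒ d = 1.75/0.25 = 7.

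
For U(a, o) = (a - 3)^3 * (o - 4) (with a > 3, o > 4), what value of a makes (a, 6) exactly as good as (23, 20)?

U(23, 20) = 128000.
Set U(a, 6) = 128000 and solve.
With o = 6: (6 − 4) = 2, so (a − 3)^3 = 128000/2 = 64000.
Taking the cube root (with a > 3): a − 3 = 40, so a = 43.
Check: U(43, 6) = 128000.

a = 43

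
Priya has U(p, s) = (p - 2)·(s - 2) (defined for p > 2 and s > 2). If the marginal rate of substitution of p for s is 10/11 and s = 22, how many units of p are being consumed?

MU_p = (s−2), MU_s = (p−2).
MRS = (s−2)/(p−2).
Substitute s = 22: MRS = 20/(p − 2). Setting this equal to 10/11 gives p − 2 = 20/(10/11) = 22, so p = 24.

p = 24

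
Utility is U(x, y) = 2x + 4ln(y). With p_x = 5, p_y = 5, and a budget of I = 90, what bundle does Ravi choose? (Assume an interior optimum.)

MU_x = 2, MU_y = 4/y.
MRS = 2 ÷ (4/y).
Tangency: set MRS = p_x/p_y = 5/5 = 1.
MRS depends only on y: 0.5·y = 1 ⇒ y* = 1/0.5 = 2.
From the budget, 5·x = 90 − 5·2 = 80, so x* = 16.

x* = 16, y* = 2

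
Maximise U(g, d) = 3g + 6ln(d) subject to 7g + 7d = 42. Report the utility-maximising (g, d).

g* = 4, d* = 2

MU_g = 3, MU_d = 6/d.
MRS = 3 ÷ (6/d).
Tangency: set MRS = p_g/p_d = 7/7 = 1.
MRS depends only on d: 0.5·d = 1 ⇒ d* = 1/0.5 = 2.
From the budget, 7·g = 42 − 7·2 = 28, so g* = 4.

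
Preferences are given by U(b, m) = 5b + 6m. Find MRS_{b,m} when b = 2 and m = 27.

MU_b = 5, MU_m = 6, so MRS = 5/6 at every bundle.
At (2, 27): MRS = 5/6.
So at (2, 27) the consumer would give up 5/6 units of m for one more unit of b.

MRS = 5/6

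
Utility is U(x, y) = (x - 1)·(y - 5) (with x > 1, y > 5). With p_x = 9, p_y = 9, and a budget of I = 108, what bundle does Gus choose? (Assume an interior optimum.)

x* = 4, y* = 8

MU_x = (y−5), MU_y = (x−1).
MRS = (y−5)/(x−1).
Tangency: set MRS = p_x/p_y = 9/9 = 1.
So (y − 5)/(x − 1) = 1, i.e. (y − 5) = (x − 1).
Rewrite the budget in excess-of-subsistence terms: 9·(x − 1) + 9·(y − 5) = 108 − 9·1 − 9·5 = 54.
Substituting, 18·(x − 1) = 54, so x − 1 = 3 and x* = 4.
Then y − 5 = 3, so y* = 8.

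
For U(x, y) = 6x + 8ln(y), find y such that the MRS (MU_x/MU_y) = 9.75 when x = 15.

MU_x = 6, MU_y = 8/y.
MRS = 6 ÷ (8/y).
MRS depends only on y: 0.75·y = 9.75 ⇒ y = 9.75/0.75 = 13.

y = 13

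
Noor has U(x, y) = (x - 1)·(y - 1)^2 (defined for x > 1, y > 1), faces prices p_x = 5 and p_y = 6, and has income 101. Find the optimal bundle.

x* = 7, y* = 11

MU_x = (y−1)^2, MU_y = 2·(x−1)·(y−1).
MRS = (1/2)·(y−1)/(x−1).
Tangency: set MRS = p_x/p_y = 5/6.
So (1/2)·(y − 1)/(x − 1) = 5/6, i.e. (y − 1) = (5/3)·(x − 1).
Rewrite the budget in excess-of-subsistence terms: 5·(x − 1) + 6·(y − 1) = 101 − 5·1 − 6·1 = 90.
Substituting, 15·(x − 1) = 90, so x − 1 = 6 and x* = 7.
Then y − 1 = (5/3)·6 = 10, so y* = 11.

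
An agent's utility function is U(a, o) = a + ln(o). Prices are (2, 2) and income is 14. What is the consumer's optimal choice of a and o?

a* = 6, o* = 1

MU_a = 1, MU_o = 1/o.
MRS = 1 ÷ (1/o).
Tangency: set MRS = p_a/p_o = 2/2 = 1.
MRS depends only on o: o = 1 ⇒ o* = 1.
From the budget, 2·a = 14 − 2·1 = 12, so a* = 6.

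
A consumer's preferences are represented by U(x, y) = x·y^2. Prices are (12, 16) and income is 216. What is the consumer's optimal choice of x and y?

MU_x = y^2 and MU_y = 2·x·y.
MRS = MU_x/MU_y = (1/2)·y/x.
Tangency: set MRS = p_x/p_y = 12/16 = 0.75.
So (1/2)·y/x = 0.75, i.e. y = 1.5·x.
Substitute into the budget 12·x + 16·y = 216: 36·x = 216, so x* = 6.
Then y* = 1.5·6 = 9.

x* = 6, y* = 9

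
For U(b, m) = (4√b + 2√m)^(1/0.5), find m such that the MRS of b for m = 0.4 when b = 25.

For CES with ρ = 0.5, MRS = (4/2)·√(m/b).
Setting (4/2)·√(m/25) = 0.4 gives √(m/25) = 0.2, so m/25 = 1/25 and m = 1.

m = 1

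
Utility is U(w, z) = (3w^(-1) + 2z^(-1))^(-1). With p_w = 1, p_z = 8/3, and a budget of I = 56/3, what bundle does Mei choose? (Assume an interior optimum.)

For CES with ρ = -1, MRS = (3/2)·(z/w)^2.
Tangency: set MRS = p_w/p_z = 1/(8/3) = 0.375.
So (z/w)^2 = 0.25; taking the square root, z/w = 0.5, i.e. z = 0.5·w.
Substitute into the budget 1·w + (8/3)·z = 56/3: (7/3)·w = 56/3, so w* = 8 and z* = 0.5·8 = 4.

w* = 8, z* = 4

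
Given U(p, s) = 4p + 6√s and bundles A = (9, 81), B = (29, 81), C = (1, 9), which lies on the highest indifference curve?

Bundle B

Evaluate utility at each bundle:
U(A) = 90.000.
U(B) = 170.000.
U(C) = 22.000.
Highest utility is B, so B ≻ A ≻ C.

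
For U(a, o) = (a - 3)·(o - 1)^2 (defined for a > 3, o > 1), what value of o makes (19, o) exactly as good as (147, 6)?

U(147, 6) = 3600.
Set U(19, o) = 3600 and solve.
With a = 19: (19 − 3) = 16, so (o − 1)^2 = 3600/16 = 225.
Taking the square root (with o > 1): o − 1 = 15, so o = 16.
Check: U(19, 16) = 3600.

o = 16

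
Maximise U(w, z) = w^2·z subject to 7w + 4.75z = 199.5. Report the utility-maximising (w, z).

MU_w = 2·w·z and MU_z = w^2.
MRS = MU_w/MU_z = (2/1)·z/w.
Tangency: set MRS = p_w/p_z = 7/4.75 = 28/19.
So (2/1)·z/w = 28/19, i.e. z = (14/19)·w.
Substitute into the budget 7·w + 4.75·z = 199.5: 10.5·w = 199.5, so w* = 19.
Then z* = (14/19)·19 = 14.

w* = 19, z* = 14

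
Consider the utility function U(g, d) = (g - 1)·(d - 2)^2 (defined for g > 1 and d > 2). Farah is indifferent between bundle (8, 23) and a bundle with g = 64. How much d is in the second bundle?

U(8, 23) = 3087.
Set U(64, d) = 3087 and solve.
With g = 64: (64 − 1) = 63, so (d − 2)^2 = 3087/63 = 49.
Taking the square root (with d > 2): d − 2 = 7, so d = 9.
Check: U(64, 9) = 3087.

d = 9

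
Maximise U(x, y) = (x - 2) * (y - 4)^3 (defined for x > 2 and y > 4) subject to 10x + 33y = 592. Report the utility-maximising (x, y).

MU_x = (y−4)^3, MU_y = 3·(x−2)·(y−4)^2.
MRS = (1/3)·(y−4)/(x−2).
Tangency: set MRS = p_x/p_y = 10/33.
So (1/3)·(y − 4)/(x − 2) = 10/33, i.e. (y − 4) = (10/11)·(x − 2).
Rewrite the budget in excess-of-subsistence terms: 10·(x − 2) + 33·(y − 4) = 592 − 10·2 − 33·4 = 440.
Substituting, 40·(x − 2) = 440, so x − 2 = 11 and x* = 13.
Then y − 4 = (10/11)·11 = 10, so y* = 14.

x* = 13, y* = 14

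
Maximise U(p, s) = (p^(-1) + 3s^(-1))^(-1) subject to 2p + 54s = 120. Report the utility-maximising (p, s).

For CES with ρ = -1, MRS = (1/3)·(s/p)^2.
Tangency: set MRS = p_p/p_s = 2/54 = 1/27.
So (s/p)^2 = 1/9; taking the square root, s/p = 1/3, i.e. s = (1/3)·p.
Substitute into the budget 2·p + 54·s = 120: 20·p = 120, so p* = 6 and s* = (1/3)·6 = 2.

p* = 6, s* = 2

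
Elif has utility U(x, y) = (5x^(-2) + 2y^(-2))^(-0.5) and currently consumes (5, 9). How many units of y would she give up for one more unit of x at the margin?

MRS = 729/50

For CES with ρ = -2, MRS = (5/2)·(y/x)^3.
At (5, 9): MRS = 729/50.
So at (5, 9) the consumer would give up 729/50 units of y for one more unit of x.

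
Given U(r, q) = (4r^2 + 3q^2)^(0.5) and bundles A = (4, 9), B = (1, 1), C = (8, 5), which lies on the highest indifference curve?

Evaluate utility at each bundle:
U(A) = 17.521.
U(B) = 2.646.
U(C) = 18.193.
Highest utility is C, so C ≻ A ≻ B.

Bundle C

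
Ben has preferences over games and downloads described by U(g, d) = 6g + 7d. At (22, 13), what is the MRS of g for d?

MRS = 6/7

MU_g = 6, MU_d = 7, so MRS = 6/7 at every bundle.
At (22, 13): MRS = 6/7.
The indifference curve has slope −6/7 at this bundle.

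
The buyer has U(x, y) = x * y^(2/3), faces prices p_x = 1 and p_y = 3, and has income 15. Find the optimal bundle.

x* = 9, y* = 2

MU_x = y^(2/3) and MU_y = 2/3·x·y^(-1/3).
MRS = MU_x/MU_y = (1.5)·y/x.
Tangency: set MRS = p_x/p_y = 1/3.
So (1.5)·y/x = 1/3, i.e. y = (2/9)·x.
Substitute into the budget 1·x + 3·y = 15: (5/3)·x = 15, so x* = 9.
Then y* = (2/9)·9 = 2.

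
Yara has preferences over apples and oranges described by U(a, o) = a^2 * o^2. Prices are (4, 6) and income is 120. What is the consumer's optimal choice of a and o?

MU_a = 2·a·o^2 and MU_o = 2·a^2·o.
MRS = MU_a/MU_o = o/a.
Tangency: set MRS = p_a/p_o = 4/6 = 2/3.
So o/a = 2/3, i.e. o = (2/3)·a.
Substitute into the budget 4·a + 6·o = 120: 8·a = 120, so a* = 15.
Then o* = (2/3)·15 = 10.

a* = 15, o* = 10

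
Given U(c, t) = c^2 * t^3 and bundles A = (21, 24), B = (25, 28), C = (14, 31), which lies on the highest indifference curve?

Evaluate utility at each bundle:
U(A) = 6096384.
U(B) = 13720000.
U(C) = 5839036.
Highest utility is B, so B ≻ A ≻ C.

Bundle B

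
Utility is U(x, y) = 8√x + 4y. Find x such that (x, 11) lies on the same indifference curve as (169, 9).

x = 144

U(169, 9) = 140.
Set U(x, 11) = 140 and solve.
With y = 11: 8√x = 140 − 4·11 = 96, so √x = 12 and x = 144.
Check: U(144, 11) = 140.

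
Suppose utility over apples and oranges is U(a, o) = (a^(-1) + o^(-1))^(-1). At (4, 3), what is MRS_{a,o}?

For CES with ρ = -1, MRS = (o/a)^2.
At (4, 3): MRS = 9/16.
That is, one extra unit of a is worth 9/16 units of o at the margin.

MRS = 9/16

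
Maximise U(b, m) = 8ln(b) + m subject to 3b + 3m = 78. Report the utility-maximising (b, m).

MU_b = 8/b, MU_m = 1.
MRS = 8/b ÷ 1.
Tangency: set MRS = p_b/p_m = 3/3 = 1.
MRS depends only on b: 8/b = 1 ⇒ b* = 8/1 = 8.
From the budget, 3·m = 78 − 3·8 = 54, so m* = 18.

b* = 8, m* = 18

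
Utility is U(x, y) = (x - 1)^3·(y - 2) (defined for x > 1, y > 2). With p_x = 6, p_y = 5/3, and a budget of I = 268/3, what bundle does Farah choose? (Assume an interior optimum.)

x* = 11, y* = 14

MU_x = 3·(x−1)^2·(y−2), MU_y = (x−1)^3.
MRS = (3/1)·(y−2)/(x−1).
Tangency: set MRS = p_x/p_y = 6/(5/3) = 3.6.
So (3/1)·(y − 2)/(x − 1) = 3.6, i.e. (y − 2) = 1.2·(x − 1).
Rewrite the budget in excess-of-subsistence terms: 6·(x − 1) + (5/3)·(y − 2) = 268/3 − 6·1 − (5/3)·2 = 80.
Substituting, 8·(x − 1) = 80, so x − 1 = 10 and x* = 11.
Then y − 2 = 1.2·10 = 12, so y* = 14.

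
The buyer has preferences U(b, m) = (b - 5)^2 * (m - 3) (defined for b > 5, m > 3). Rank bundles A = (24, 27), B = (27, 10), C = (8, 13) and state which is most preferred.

Evaluate utility at each bundle:
U(A) = 8664.
U(B) = 3388.
U(C) = 90.
Highest utility is A, so A ≻ B ≻ C.

Bundle A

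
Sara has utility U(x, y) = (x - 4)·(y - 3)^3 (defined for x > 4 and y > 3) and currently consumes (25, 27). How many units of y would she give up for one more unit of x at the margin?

MRS = 8/21

MU_x = (y−3)^3, MU_y = 3·(x−4)·(y−3)^2.
MRS = (1/3)·(y−3)/(x−4).
At (25, 27): MRS = 8/21.
So at (25, 27) the consumer would give up 8/21 units of y for one more unit of x.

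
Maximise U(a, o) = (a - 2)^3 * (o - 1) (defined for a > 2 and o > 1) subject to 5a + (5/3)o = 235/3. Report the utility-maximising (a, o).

a* = 12, o* = 11

MU_a = 3·(a−2)^2·(o−1), MU_o = (a−2)^3.
MRS = (3/1)·(o−1)/(a−2).
Tangency: set MRS = p_a/p_o = 5/(5/3) = 3.
So (3/1)·(o − 1)/(a − 2) = 3, i.e. (o − 1) = (a − 2).
Rewrite the budget in excess-of-subsistence terms: 5·(a − 2) + (5/3)·(o − 1) = 235/3 − 5·2 − (5/3)·1 = 200/3.
Substituting, (20/3)·(a − 2) = 200/3, so a − 2 = 10 and a* = 12.
Then o − 1 = 10, so o* = 11.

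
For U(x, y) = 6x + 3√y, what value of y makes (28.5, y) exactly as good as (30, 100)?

U(30, 100) = 210.
Set U(28.5, y) = 210 and solve.
With x = 28.5: 3√y = 210 − 6·28.5 = 39, so √y = 13 and y = 169.
Check: U(28.5, 169) = 210.

y = 169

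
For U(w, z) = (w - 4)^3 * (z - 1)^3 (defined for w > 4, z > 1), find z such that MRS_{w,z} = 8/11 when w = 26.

z = 17

MU_w = 3·(w−4)^2·(z−1)^3, MU_z = 3·(w−4)^3·(z−1)^2.
MRS = (z−1)/(w−4).
Substitute w = 26: MRS = (z − 1)/22. Setting this equal to 8/11 gives z − 1 = (8/11)·22 = 16, so z = 17.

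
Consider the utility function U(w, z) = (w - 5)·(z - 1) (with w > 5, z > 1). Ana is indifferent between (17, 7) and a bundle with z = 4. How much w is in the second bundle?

U(17, 7) = 72.
Set U(w, 4) = 72 and solve.
With z = 4: (4 − 1) = 3, so (w − 5) = 72/3 = 24.
So w = 5 + 24 = 29.
Check: U(29, 4) = 72.

w = 29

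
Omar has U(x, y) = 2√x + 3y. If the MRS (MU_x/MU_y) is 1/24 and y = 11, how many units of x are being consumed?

x = 64

MU_x = 2/(2√x), MU_y = 3.
MRS = 2/(2√x) ÷ 3.
MRS depends only on x: (1/3)/√x = 1/24 ⇒ √x = (1/3)/(1/24) = 8 ⇒ x = 64.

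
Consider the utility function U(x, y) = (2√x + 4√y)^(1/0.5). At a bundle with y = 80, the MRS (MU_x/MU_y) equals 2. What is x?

x = 5

For CES with ρ = 0.5, MRS = (2/4)·√(y/x).
Setting (2/4)·√(80/x) = 2 gives √(80/x) = 4, so 80/x = 16 and x = 5.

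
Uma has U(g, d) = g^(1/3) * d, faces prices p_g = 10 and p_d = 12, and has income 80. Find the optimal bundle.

g* = 2, d* = 5

MU_g = 1/3·g^(-2/3)·d and MU_d = g^(1/3).
MRS = MU_g/MU_d = (1/3)·d/g.
Tangency: set MRS = p_g/p_d = 10/12 = 5/6.
So (1/3)·d/g = 5/6, i.e. d = 2.5·g.
Substitute into the budget 10·g + 12·d = 80: 40·g = 80, so g* = 2.
Then d* = 2.5·2 = 5.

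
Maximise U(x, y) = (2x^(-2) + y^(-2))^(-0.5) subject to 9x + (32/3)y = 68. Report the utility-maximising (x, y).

For CES with ρ = -2, MRS = (2/1)·(y/x)^3.
Tangency: set MRS = p_x/p_y = 9/(32/3) = 27/32.
So (y/x)^3 = 27/64; taking the cube root, y/x = 0.75, i.e. y = 0.75·x.
Substitute into the budget 9·x + (32/3)·y = 68: 17·x = 68, so x* = 4 and y* = 0.75·4 = 3.

x* = 4, y* = 3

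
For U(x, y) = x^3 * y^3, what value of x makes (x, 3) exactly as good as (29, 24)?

x = 232

U(29, 24) = 337153536.
Set U(x, 3) = 337153536 and solve.
With y = 3: 3^3 = 27, so x^3 = 337153536/27 = 12487168; taking the cube root, x = 232.
Check: U(232, 3) = 337153536.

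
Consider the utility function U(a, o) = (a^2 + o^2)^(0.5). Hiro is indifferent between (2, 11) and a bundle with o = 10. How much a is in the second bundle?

a = 5

U depends on (a, o) only through S = a^2 + o^2, so equal utility means equal S. At (2, 11): S = 125.
With o = 10: 10^2 = 100, so a^2 = 125 − 100 = 25.
Hence a = √25 = 5.
Check: U(5, 10) = 11.1803.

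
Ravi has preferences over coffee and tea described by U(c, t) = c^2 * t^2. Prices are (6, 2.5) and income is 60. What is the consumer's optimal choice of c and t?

MU_c = 2·c·t^2 and MU_t = 2·c^2·t.
MRS = MU_c/MU_t = t/c.
Tangency: set MRS = p_c/p_t = 6/2.5 = 2.4.
So t/c = 2.4, i.e. t = 2.4·c.
Substitute into the budget 6·c + 2.5·t = 60: 12·c = 60, so c* = 5.
Then t* = 2.4·5 = 12.

c* = 5, t* = 12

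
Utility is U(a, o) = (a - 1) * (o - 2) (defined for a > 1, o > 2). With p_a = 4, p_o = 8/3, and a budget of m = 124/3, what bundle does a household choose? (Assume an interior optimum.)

MU_a = (o−2), MU_o = (a−1).
MRS = (o−2)/(a−1).
Tangency: set MRS = p_a/p_o = 4/(8/3) = 1.5.
So (o − 2)/(a − 1) = 1.5, i.e. (o − 2) = 1.5·(a − 1).
Rewrite the budget in excess-of-subsistence terms: 4·(a − 1) + (8/3)·(o − 2) = 124/3 − 4·1 − (8/3)·2 = 32.
Substituting, 8·(a − 1) = 32, so a − 1 = 4 and a* = 5.
Then o − 2 = 1.5·4 = 6, so o* = 8.

a* = 5, o* = 8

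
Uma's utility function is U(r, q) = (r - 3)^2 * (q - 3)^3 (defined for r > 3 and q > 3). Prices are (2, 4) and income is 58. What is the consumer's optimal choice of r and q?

r* = 11, q* = 9

MU_r = 2·(r−3)·(q−3)^3, MU_q = 3·(r−3)^2·(q−3)^2.
MRS = (2/3)·(q−3)/(r−3).
Tangency: set MRS = p_r/p_q = 2/4 = 0.5.
So (2/3)·(q − 3)/(r − 3) = 0.5, i.e. (q − 3) = 0.75·(r − 3).
Rewrite the budget in excess-of-subsistence terms: 2·(r − 3) + 4·(q − 3) = 58 − 2·3 − 4·3 = 40.
Substituting, 5·(r − 3) = 40, so r − 3 = 8 and r* = 11.
Then q − 3 = 0.75·8 = 6, so q* = 9.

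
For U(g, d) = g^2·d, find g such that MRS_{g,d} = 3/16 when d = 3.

MU_g = 2·g·d and MU_d = g^2.
MRS = MU_g/MU_d = (2/1)·d/g.
Substitute d = 3: MRS = 6/g. Setting 6/g = 3/16 gives g = 6/(3/16) = 32.

g = 32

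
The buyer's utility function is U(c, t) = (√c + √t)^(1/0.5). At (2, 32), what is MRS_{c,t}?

For CES with ρ = 0.5, MRS = √(t/c).
At (2, 32): MRS = 4.
So at (2, 32) the consumer would give up 4 units of t for one more unit of c.

MRS = 4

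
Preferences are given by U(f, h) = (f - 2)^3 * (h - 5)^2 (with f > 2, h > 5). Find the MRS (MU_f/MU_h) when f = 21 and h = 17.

MRS = 18/19

MU_f = 3·(f−2)^2·(h−5)^2, MU_h = 2·(f−2)^3·(h−5).
MRS = (3/2)·(h−5)/(f−2).
At (21, 17): MRS = 18/19.
So at (21, 17) the consumer would give up 18/19 units of h for one more unit of f.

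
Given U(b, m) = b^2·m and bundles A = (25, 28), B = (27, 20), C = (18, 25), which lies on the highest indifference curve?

Bundle A

Evaluate utility at each bundle:
U(A) = 17500.
U(B) = 14580.
U(C) = 8100.
Highest utility is A, so A ≻ B ≻ C.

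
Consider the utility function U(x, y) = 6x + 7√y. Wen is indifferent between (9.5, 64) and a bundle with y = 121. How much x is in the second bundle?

U(9.5, 64) = 113.
Set U(x, 121) = 113 and solve.
With y = 121: √121 = 11, so 6x = 113 − 7·11 = 36 and x = 6.
Check: U(6, 121) = 113.

x = 6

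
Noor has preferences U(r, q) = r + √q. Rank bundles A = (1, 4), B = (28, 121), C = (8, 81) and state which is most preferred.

Bundle B

Evaluate utility at each bundle:
U(A) = 3.000.
U(B) = 39.000.
U(C) = 17.000.
Highest utility is B, so B ≻ C ≻ A.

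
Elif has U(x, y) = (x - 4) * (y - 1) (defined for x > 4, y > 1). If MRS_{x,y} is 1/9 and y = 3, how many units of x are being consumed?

x = 22

MU_x = (y−1), MU_y = (x−4).
MRS = (y−1)/(x−4).
Substitute y = 3: MRS = 2/(x − 4). Setting this equal to 1/9 gives x − 4 = 2/(1/9) = 18, so x = 22.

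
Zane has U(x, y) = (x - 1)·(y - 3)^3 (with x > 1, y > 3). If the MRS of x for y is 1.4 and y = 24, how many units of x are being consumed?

x = 6

MU_x = (y−3)^3, MU_y = 3·(x−1)·(y−3)^2.
MRS = (1/3)·(y−3)/(x−1).
Substitute y = 24: MRS = 7/(x − 1). Setting this equal to 1.4 gives x − 1 = 7/1.4 = 5, so x = 6.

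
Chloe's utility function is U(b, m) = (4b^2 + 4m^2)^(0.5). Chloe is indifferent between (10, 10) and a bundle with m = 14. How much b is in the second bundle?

U depends on (b, m) only through S = 4b^2 + 4m^2, so equal utility means equal S. At (10, 10): S = 800.
With m = 14: 4·14^2 = 784, so 4b^2 = 800 − 784 = 16, i.e. b^2 = 4.
Hence b = √4 = 2.
Check: U(2, 14) = 28.2843.

b = 2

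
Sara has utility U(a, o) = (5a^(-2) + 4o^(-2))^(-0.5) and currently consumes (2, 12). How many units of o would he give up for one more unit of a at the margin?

For CES with ρ = -2, MRS = (5/4)·(o/a)^3.
At (2, 12): MRS = 270.
That is, one extra unit of a is worth 270 units of o at the margin.

MRS = 270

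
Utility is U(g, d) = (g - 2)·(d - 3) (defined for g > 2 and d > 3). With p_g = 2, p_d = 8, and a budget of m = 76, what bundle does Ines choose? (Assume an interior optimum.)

g* = 14, d* = 6

MU_g = (d−3), MU_d = (g−2).
MRS = (d−3)/(g−2).
Tangency: set MRS = p_g/p_d = 2/8 = 0.25.
So (d − 3)/(g − 2) = 0.25, i.e. (d − 3) = 0.25·(g − 2).
Rewrite the budget in excess-of-subsistence terms: 2·(g − 2) + 8·(d − 3) = 76 − 2·2 − 8·3 = 48.
Substituting, 4·(g − 2) = 48, so g − 2 = 12 and g* = 14.
Then d − 3 = 0.25·12 = 3, so d* = 6.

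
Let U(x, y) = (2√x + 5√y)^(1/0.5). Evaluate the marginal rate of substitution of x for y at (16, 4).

For CES with ρ = 0.5, MRS = (2/5)·√(y/x).
At (16, 4): MRS = 0.2.
The indifference curve has slope −0.2 at this bundle.

MRS = 0.2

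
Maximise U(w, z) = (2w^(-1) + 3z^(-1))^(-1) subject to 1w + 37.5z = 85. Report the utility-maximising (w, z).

w* = 10, z* = 2

For CES with ρ = -1, MRS = (2/3)·(z/w)^2.
Tangency: set MRS = p_w/p_z = 1/37.5 = 2/75.
So (z/w)^2 = 1/25; taking the square root, z/w = 0.2, i.e. z = 0.2·w.
Substitute into the budget 1·w + 37.5·z = 85: 8.5·w = 85, so w* = 10 and z* = 0.2·10 = 2.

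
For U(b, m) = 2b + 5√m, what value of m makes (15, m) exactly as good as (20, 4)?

U(20, 4) = 50.
Set U(15, m) = 50 and solve.
With b = 15: 5√m = 50 − 2·15 = 20, so √m = 4 and m = 16.
Check: U(15, 16) = 50.

m = 16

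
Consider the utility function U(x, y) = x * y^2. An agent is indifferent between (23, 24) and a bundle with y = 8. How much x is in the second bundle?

x = 207

U(23, 24) = 13248.
Set U(x, 8) = 13248 and solve.
With y = 8: 8^2 = 64, so x = 13248/64 = 207.
Check: U(207, 8) = 13248.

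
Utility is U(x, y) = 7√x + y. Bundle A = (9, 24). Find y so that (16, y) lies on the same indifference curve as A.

U(9, 24) = 45.
Set U(16, y) = 45 and solve.
With x = 16: √16 = 4, so y = 45 − 7·4 = 17.
Check: U(16, 17) = 45.

y = 17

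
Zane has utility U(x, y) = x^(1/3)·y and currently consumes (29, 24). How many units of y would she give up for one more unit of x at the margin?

MRS = 8/29

MU_x = 1/3·x^(-2/3)·y and MU_y = x^(1/3).
MRS = MU_x/MU_y = (1/3)·y/x.
At (29, 24): MRS = 8/29.
So at (29, 24) the consumer would give up 8/29 units of y for one more unit of x.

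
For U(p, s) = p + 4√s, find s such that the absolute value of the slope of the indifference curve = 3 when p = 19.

s = 36

MU_p = 1, MU_s = 4/(2√s).
MRS = 1 ÷ (4/(2√s)).
MRS depends only on s: 0.5·√s = 3 ⇒ √s = 3/0.5 = 6 ⇒ s = 36.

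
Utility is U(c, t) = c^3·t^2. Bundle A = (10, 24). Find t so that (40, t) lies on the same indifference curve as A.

t = 3

U(10, 24) = 576000.
Set U(40, t) = 576000 and solve.
With c = 40: 40^3 = 64000, so t^2 = 576000/64000 = 9; taking the square root, t = 3.
Check: U(40, 3) = 576000.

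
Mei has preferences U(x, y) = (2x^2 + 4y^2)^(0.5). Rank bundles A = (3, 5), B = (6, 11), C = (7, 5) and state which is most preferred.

Evaluate utility at each bundle:
U(A) = 10.863.
U(B) = 23.580.
U(C) = 14.071.
Highest utility is B, so B ≻ C ≻ A.

Bundle B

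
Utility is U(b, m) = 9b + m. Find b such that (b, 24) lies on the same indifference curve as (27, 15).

U(27, 15) = 258.
Set U(b, 24) = 258 and solve.
9b + 24 = 258 ⇒ 9b = 234 ⇒ b = 26.
Check: U(26, 24) = 258.

b = 26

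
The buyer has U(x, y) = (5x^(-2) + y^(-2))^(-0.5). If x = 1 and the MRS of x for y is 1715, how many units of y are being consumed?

y = 7

For CES with ρ = -2, MRS = (5/1)·(y/x)^3.
Setting (5/1)·(y/1)^3 = 1715 gives (y/1)^3 = 343, so y/1 = 7 and y = 7.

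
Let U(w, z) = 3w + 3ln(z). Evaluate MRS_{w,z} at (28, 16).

MRS = 16

MU_w = 3, MU_z = 3/z.
MRS = 3 ÷ (3/z).
At (28, 16): MRS = 16.
That is, one extra unit of w is worth 16 units of z at the margin.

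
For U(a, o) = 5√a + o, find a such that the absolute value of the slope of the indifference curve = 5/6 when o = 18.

a = 9

MU_a = 5/(2√a), MU_o = 1.
MRS = 5/(2√a) ÷ 1.
MRS depends only on a: 2.5/√a = 5/6 ⇒ √a = 2.5/(5/6) = 3 ⇒ a = 9.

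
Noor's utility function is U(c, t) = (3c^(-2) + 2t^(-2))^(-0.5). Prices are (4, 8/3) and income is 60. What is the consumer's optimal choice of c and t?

c* = 9, t* = 9

For CES with ρ = -2, MRS = (3/2)·(t/c)^3.
Tangency: set MRS = p_c/p_t = 4/(8/3) = 1.5.
So (t/c)^3 = 1; taking the cube root, t/c = 1, i.e. t = c.
Substitute into the budget 4·c + (8/3)·t = 60: (20/3)·c = 60, so c* = 9 and t* = 9.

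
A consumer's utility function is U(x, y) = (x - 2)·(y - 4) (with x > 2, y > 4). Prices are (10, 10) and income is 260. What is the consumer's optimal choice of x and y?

MU_x = (y−4), MU_y = (x−2).
MRS = (y−4)/(x−2).
Tangency: set MRS = p_x/p_y = 10/10 = 1.
So (y − 4)/(x − 2) = 1, i.e. (y − 4) = (x − 2).
Rewrite the budget in excess-of-subsistence terms: 10·(x − 2) + 10·(y − 4) = 260 − 10·2 − 10·4 = 200.
Substituting, 20·(x − 2) = 200, so x − 2 = 10 and x* = 12.
Then y − 4 = 10, so y* = 14.

x* = 12, y* = 14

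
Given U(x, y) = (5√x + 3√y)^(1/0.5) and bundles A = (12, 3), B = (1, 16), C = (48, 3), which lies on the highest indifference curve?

Evaluate utility at each bundle:
U(A) = 507.000.
U(B) = 289.000.
U(C) = 1587.000.
Highest utility is C, so C ≻ A ≻ B.

Bundle C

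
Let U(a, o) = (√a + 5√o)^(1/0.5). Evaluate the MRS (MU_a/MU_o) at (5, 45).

For CES with ρ = 0.5, MRS = (1/5)·√(o/a).
At (5, 45): MRS = 0.6.
That is, one extra unit of a is worth 0.6 units of o at the margin.

MRS = 0.6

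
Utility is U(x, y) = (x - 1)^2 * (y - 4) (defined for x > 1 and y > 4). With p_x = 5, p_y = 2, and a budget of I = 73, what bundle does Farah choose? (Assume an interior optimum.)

x* = 9, y* = 14

MU_x = 2·(x−1)·(y−4), MU_y = (x−1)^2.
MRS = (2/1)·(y−4)/(x−1).
Tangency: set MRS = p_x/p_y = 5/2 = 2.5.
So (2/1)·(y − 4)/(x − 1) = 2.5, i.e. (y − 4) = 1.25·(x − 1).
Rewrite the budget in excess-of-subsistence terms: 5·(x − 1) + 2·(y − 4) = 73 − 5·1 − 2·4 = 60.
Substituting, 7.5·(x − 1) = 60, so x − 1 = 8 and x* = 9.
Then y − 4 = 1.25·8 = 10, so y* = 14.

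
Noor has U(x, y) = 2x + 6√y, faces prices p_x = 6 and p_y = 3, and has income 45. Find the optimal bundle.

x* = 3, y* = 9

MU_x = 2, MU_y = 6/(2√y).
MRS = 2 ÷ (6/(2√y)).
Tangency: set MRS = p_x/p_y = 6/3 = 2.
MRS depends only on y: (2/3)·√y = 2 ⇒ √y = 2/(2/3) = 3 ⇒ y* = 9.
From the budget, 6·x = 45 − 3·9 = 18, so x* = 3.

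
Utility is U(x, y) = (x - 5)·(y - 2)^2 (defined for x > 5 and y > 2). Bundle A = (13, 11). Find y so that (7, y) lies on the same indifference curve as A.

U(13, 11) = 648.
Set U(7, y) = 648 and solve.
With x = 7: (7 − 5) = 2, so (y − 2)^2 = 648/2 = 324.
Taking the square root (with y > 2): y − 2 = 18, so y = 20.
Check: U(7, 20) = 648.

y = 20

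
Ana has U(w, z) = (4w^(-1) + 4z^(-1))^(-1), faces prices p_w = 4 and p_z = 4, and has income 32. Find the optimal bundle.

For CES with ρ = -1, MRS = (z/w)^2.
Tangency: set MRS = p_w/p_z = 4/4 = 1.
So (z/w)^2 = 1; taking the square root, z/w = 1, i.e. z = w.
Substitute into the budget 4·w + 4·z = 32: 8·w = 32, so w* = 4 and z* = 4.

w* = 4, z* = 4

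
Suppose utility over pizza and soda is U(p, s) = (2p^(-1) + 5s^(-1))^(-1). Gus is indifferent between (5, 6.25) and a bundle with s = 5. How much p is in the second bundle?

p = 10

U depends on (p, s) only through S = 2p^(-1) + 5s^(-1), so equal utility means equal S. At (5, 6.25): S = 1.2.
With s = 5: 5·5^(-1) = 1, so 2p^(-1) = 1.2 − 1 = 0.2, i.e. p^(-1) = 0.1.
Hence p = 1/0.1 = 10.
Check: U(10, 5) = 0.8333.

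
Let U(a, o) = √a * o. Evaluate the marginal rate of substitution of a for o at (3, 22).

MRS = 11/3

MU_a = 0.5·a^(-0.5)·o and MU_o = √a.
MRS = MU_a/MU_o = (0.5)·o/a.
At (3, 22): MRS = 11/3.
The indifference curve has slope −11/3 at this bundle.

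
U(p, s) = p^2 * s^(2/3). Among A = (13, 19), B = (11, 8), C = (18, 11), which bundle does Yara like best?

Evaluate utility at each bundle:
U(A) = 1203.342.
U(B) = 484.000.
U(C) = 1602.532.
Highest utility is C, so C ≻ A ≻ B.

Bundle C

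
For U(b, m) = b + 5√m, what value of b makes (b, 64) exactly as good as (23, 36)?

U(23, 36) = 53.
Set U(b, 64) = 53 and solve.
With m = 64: √64 = 8, so b = 53 − 5·8 = 13.
Check: U(13, 64) = 53.

b = 13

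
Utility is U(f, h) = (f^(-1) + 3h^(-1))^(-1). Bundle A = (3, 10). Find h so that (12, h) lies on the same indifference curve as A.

U depends on (f, h) only through S = f^(-1) + 3h^(-1), so equal utility means equal S. At (3, 10): S = 19/30.
With f = 12: 12^(-1) = 1/12, so 3h^(-1) = 19/30 − 1/12 = 0.55, i.e. h^(-1) = 11/60.
Hence h = 1/(11/60) = 60/11.
Check: U(12, 60/11) = 1.5789.

h = 60/11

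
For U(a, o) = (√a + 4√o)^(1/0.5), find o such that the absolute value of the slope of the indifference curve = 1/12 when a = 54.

For CES with ρ = 0.5, MRS = (1/4)·√(o/a).
Setting (1/4)·√(o/54) = 1/12 gives √(o/54) = 1/3, so o/54 = 1/9 and o = 6.

o = 6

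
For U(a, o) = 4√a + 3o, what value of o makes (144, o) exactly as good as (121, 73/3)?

U(121, 73/3) = 117.
Set U(144, o) = 117 and solve.
With a = 144: √144 = 12, so 3o = 117 − 4·12 = 69 and o = 23.
Check: U(144, 23) = 117.

o = 23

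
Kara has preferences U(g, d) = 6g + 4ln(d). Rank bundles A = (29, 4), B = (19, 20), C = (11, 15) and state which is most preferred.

Bundle A

Evaluate utility at each bundle:
U(A) = 179.545.
U(B) = 125.983.
U(C) = 76.832.
Highest utility is A, so A ≻ B ≻ C.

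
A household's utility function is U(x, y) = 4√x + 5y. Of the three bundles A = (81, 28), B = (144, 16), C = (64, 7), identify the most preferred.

Evaluate utility at each bundle:
U(A) = 176.000.
U(B) = 128.000.
U(C) = 67.000.
Highest utility is A, so A ≻ B ≻ C.

Bundle A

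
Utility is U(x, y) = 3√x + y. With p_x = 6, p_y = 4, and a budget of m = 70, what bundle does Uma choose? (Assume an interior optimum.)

MU_x = 3/(2√x), MU_y = 1.
MRS = 3/(2√x) ÷ 1.
Tangency: set MRS = p_x/p_y = 6/4 = 1.5.
MRS depends only on x: 1.5/√x = 1.5 ⇒ √x = 1.5/1.5 = 1 ⇒ x* = 1.
From the budget, 4·y = 70 − 6·1 = 64, so y* = 16.

x* = 1, y* = 16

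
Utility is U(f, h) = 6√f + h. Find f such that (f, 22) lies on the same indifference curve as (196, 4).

U(196, 4) = 88.
Set U(f, 22) = 88 and solve.
With h = 22: 6√f = 88 − 22 = 66, so √f = 11 and f = 121.
Check: U(121, 22) = 88.

f = 121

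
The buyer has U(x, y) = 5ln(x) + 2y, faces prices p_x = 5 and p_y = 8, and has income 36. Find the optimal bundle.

x* = 4, y* = 2

MU_x = 5/x, MU_y = 2.
MRS = 5/x ÷ 2.
Tangency: set MRS = p_x/p_y = 5/8 = 0.625.
MRS depends only on x: 2.5/x = 0.625 ⇒ x* = 2.5/0.625 = 4.
From the budget, 8·y = 36 − 5·4 = 16, so y* = 2.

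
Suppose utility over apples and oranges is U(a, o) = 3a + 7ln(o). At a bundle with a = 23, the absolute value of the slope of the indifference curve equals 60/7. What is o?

MU_a = 3, MU_o = 7/o.
MRS = 3 ÷ (7/o).
MRS depends only on o: (3/7)·o = 60/7 ⇒ o = (60/7)/(3/7) = 20.

o = 20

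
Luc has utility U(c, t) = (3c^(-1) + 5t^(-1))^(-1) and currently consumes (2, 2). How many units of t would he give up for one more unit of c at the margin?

For CES with ρ = -1, MRS = (3/5)·(t/c)^2.
At (2, 2): MRS = 0.6.
The indifference curve has slope −0.6 at this bundle.

MRS = 0.6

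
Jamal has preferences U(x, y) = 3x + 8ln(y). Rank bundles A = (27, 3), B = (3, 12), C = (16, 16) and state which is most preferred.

Evaluate utility at each bundle:
U(A) = 89.789.
U(B) = 28.879.
U(C) = 70.181.
Highest utility is A, so A ≻ C ≻ B.

Bundle A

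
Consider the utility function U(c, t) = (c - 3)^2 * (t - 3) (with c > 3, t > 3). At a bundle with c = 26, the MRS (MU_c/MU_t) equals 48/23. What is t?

MU_c = 2·(c−3)·(t−3), MU_t = (c−3)^2.
MRS = (2/1)·(t−3)/(c−3).
Substitute c = 26: MRS = (t − 3)/11.5. Setting this equal to 48/23 gives t − 3 = (48/23)·11.5 = 24, so t = 27.

t = 27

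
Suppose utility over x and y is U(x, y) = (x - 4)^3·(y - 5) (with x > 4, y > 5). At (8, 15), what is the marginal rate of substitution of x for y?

MRS = 7.5

MU_x = 3·(x−4)^2·(y−5), MU_y = (x−4)^3.
MRS = (3/1)·(y−5)/(x−4).
At (8, 15): MRS = 7.5.
That is, one extra unit of x is worth 7.5 units of y at the margin.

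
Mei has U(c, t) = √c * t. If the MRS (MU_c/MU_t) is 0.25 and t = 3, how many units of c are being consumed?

MU_c = 0.5·c^(-0.5)·t and MU_t = √c.
MRS = MU_c/MU_t = (0.5)·t/c.
Substitute t = 3: MRS = 1.5/c. Setting 1.5/c = 0.25 gives c = 1.5/0.25 = 6.

c = 6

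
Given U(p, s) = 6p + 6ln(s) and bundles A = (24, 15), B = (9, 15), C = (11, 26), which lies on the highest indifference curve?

Bundle A

Evaluate utility at each bundle:
U(A) = 160.248.
U(B) = 70.248.
U(C) = 85.549.
Highest utility is A, so A ≻ C ≻ B.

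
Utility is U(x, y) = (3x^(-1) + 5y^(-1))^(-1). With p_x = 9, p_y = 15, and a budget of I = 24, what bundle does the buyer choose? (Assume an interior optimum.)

x* = 1, y* = 1

For CES with ρ = -1, MRS = (3/5)·(y/x)^2.
Tangency: set MRS = p_x/p_y = 9/15 = 0.6.
So (y/x)^2 = 1; taking the square root, y/x = 1, i.e. y = x.
Substitute into the budget 9·x + 15·y = 24: 24·x = 24, so x* = 1 and y* = 1.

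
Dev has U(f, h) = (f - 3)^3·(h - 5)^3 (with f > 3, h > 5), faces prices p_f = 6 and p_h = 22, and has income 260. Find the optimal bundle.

MU_f = 3·(f−3)^2·(h−5)^3, MU_h = 3·(f−3)^3·(h−5)^2.
MRS = (h−5)/(f−3).
Tangency: set MRS = p_f/p_h = 6/22 = 3/11.
So (h − 5)/(f − 3) = 3/11, i.e. (h − 5) = (3/11)·(f − 3).
Rewrite the budget in excess-of-subsistence terms: 6·(f − 3) + 22·(h − 5) = 260 − 6·3 − 22·5 = 132.
Substituting, 12·(f − 3) = 132, so f − 3 = 11 and f* = 14.
Then h − 5 = (3/11)·11 = 3, so h* = 8.

f* = 14, h* = 8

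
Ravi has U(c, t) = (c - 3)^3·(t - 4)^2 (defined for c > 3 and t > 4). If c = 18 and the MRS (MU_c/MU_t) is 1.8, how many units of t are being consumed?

MU_c = 3·(c−3)^2·(t−4)^2, MU_t = 2·(c−3)^3·(t−4).
MRS = (3/2)·(t−4)/(c−3).
Substitute c = 18: MRS = (t − 4)/10. Setting this equal to 1.8 gives t − 4 = 1.8·10 = 18, so t = 22.

t = 22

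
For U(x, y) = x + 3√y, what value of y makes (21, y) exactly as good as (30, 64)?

y = 121

U(30, 64) = 54.
Set U(21, y) = 54 and solve.
With x = 21: 3√y = 54 − 21 = 33, so √y = 11 and y = 121.
Check: U(21, 121) = 54.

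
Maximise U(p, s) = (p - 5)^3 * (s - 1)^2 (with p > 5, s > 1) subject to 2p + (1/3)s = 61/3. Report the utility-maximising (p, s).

MU_p = 3·(p−5)^2·(s−1)^2, MU_s = 2·(p−5)^3·(s−1).
MRS = (3/2)·(s−1)/(p−5).
Tangency: set MRS = p_p/p_s = 2/(1/3) = 6.
So (3/2)·(s − 1)/(p − 5) = 6, i.e. (s − 1) = 4·(p − 5).
Rewrite the budget in excess-of-subsistence terms: 2·(p − 5) + (1/3)·(s − 1) = 61/3 − 2·5 − (1/3)·1 = 10.
Substituting, (10/3)·(p − 5) = 10, so p − 5 = 3 and p* = 8.
Then s − 1 = 4·3 = 12, so s* = 13.

p* = 8, s* = 13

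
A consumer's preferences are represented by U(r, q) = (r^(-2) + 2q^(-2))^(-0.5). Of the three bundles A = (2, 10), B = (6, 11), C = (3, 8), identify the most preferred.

Evaluate utility at each bundle:
U(A) = 1.925.
U(B) = 4.751.
U(C) = 2.650.
Highest utility is B, so B ≻ C ≻ A.

Bundle B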